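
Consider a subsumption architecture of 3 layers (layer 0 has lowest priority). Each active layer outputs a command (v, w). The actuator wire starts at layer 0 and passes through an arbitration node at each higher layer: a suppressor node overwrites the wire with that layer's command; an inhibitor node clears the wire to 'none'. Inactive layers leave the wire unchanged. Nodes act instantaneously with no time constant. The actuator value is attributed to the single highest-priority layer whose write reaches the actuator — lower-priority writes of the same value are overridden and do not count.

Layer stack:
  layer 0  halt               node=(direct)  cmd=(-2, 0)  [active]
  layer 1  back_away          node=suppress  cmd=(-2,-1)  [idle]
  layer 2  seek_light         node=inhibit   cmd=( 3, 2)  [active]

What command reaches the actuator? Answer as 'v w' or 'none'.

none

layer 0 (halt) active — direct: (-2, 0)
layer 1 (back_away) idle — unchanged: (-2, 0)
layer 2 (seek_light) active — inhibits: none
→ actuator none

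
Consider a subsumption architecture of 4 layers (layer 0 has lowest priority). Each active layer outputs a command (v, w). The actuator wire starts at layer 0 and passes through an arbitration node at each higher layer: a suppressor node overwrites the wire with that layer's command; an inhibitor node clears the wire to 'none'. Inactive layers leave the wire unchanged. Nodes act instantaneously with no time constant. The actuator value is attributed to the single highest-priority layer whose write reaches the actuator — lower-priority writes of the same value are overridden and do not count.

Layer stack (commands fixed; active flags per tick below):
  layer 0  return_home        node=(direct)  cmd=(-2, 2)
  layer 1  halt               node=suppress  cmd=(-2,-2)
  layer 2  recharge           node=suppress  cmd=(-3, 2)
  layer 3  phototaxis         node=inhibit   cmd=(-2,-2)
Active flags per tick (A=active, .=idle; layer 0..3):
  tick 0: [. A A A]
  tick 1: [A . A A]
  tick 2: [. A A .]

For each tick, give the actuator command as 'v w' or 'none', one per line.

none
none
-3 2

tick 0:
  [0] return_home off; wire := none
  [1] halt on (suppress); wire := (-2, -2)
  [2] recharge on (suppress); wire := (-3, 2)
  [3] phototaxis on (inhibit); wire := none
  output none
tick 1:
  [0] return_home on; wire := (-2, 2)
  [1] halt off; pass (-2, 2)
  [2] recharge on (suppress); wire := (-3, 2)
  [3] phototaxis on (inhibit); wire := none
  output none
tick 2:
  [0] return_home off; wire := none
  [1] halt on (suppress); wire := (-2, -2)
  [2] recharge on (suppress); wire := (-3, 2)
  [3] phototaxis off; pass (-3, 2)
  output (-3, 2)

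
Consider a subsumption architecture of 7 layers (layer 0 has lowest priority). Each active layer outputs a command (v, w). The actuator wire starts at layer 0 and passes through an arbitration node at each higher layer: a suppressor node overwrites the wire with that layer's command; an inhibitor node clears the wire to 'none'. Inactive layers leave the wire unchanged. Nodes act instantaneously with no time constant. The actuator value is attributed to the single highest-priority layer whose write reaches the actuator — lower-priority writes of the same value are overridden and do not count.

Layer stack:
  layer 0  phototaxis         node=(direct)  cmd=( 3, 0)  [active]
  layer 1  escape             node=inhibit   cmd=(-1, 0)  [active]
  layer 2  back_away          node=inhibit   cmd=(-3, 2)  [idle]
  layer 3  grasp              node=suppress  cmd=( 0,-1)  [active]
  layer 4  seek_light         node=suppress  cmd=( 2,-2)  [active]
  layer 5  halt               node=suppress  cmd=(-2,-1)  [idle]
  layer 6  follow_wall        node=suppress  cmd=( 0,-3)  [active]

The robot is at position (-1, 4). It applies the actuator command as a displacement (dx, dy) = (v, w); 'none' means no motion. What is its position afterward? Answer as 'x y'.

L0 phototaxis: active, feeds wire = (3, 0)
L1 escape: active, inhibitor → wire = none
L2 back_away: idle → wire stays none
L3 grasp: active, suppressor → wire = (0, -1)
L4 seek_light: active, suppressor → wire = (2, -2)
L5 halt: idle → wire stays (2, -2)
L6 follow_wall: active, suppressor → wire = (0, -3)
actuator = (0, -3)
position: (-1, 4) + (0, -3) = (-1, 1)

-1 1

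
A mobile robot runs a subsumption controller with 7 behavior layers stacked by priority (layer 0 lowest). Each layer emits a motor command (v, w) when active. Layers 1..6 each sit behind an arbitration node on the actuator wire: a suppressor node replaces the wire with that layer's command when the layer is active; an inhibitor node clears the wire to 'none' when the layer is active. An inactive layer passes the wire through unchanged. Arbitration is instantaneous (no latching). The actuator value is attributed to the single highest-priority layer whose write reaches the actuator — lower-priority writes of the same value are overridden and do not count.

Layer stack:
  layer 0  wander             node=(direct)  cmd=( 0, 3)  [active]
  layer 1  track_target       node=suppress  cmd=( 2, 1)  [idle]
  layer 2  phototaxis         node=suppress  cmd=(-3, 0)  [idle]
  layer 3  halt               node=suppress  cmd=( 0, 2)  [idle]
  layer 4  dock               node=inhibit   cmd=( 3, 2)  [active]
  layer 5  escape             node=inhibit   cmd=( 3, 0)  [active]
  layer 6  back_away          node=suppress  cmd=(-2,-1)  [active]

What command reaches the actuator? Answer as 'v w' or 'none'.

layer 0 (wander) active — direct: (0, 3)
layer 1 (track_target) idle — unchanged: (0, 3)
layer 2 (phototaxis) idle — unchanged: (0, 3)
layer 3 (halt) idle — unchanged: (0, 3)
layer 4 (dock) active — inhibits: none
layer 5 (escape) active — inhibits: none
layer 6 (back_away) active — suppresses: (-2, -1)
→ actuator (-2, -1)

-2 -1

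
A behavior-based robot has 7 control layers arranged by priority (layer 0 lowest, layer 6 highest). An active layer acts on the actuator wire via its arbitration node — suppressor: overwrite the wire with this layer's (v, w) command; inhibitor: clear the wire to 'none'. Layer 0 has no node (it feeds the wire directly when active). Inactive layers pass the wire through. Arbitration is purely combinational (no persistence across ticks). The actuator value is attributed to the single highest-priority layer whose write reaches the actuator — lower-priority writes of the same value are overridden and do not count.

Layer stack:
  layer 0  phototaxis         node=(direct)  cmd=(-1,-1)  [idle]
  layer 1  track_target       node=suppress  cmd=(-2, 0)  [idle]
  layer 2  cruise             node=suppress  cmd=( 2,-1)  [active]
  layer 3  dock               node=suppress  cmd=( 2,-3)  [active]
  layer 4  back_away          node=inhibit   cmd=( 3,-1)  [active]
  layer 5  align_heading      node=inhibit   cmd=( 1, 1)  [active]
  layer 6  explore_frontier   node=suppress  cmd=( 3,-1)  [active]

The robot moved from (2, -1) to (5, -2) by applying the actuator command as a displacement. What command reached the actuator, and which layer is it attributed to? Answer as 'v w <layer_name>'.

3 -1 explore_frontier

displacement = (5, -2) − (2, -1) = (3, -1)
layer 0 (phototaxis) idle — none
layer 1 (track_target) idle — unchanged: none
layer 2 (cruise) active — suppresses: (2, -1)
layer 3 (dock) active — suppresses: (2, -3)
layer 4 (back_away) active — inhibits: none
layer 5 (align_heading) active — inhibits: none
layer 6 (explore_frontier) active — suppresses: (3, -1)
→ actuator (3, -1) — from layer 6 (explore_frontier)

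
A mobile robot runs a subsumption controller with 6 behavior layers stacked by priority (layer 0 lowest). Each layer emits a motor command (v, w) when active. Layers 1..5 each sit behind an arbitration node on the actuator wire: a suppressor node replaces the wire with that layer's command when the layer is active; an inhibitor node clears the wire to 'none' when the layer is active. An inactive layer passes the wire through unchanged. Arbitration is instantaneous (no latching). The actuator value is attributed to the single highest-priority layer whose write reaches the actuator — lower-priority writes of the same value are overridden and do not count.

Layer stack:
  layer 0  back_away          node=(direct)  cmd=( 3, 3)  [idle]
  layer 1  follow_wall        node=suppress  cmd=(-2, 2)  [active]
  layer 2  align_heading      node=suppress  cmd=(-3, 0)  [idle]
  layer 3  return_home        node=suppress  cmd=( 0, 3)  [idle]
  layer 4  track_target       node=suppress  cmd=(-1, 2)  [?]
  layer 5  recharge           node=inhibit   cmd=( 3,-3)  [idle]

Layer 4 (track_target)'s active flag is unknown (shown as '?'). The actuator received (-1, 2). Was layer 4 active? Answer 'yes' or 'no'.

If layer 4 is active=yes:
  actuator would be (-1, 2)
If layer 4 is active=no:
  actuator would be (-2, 2)
Observed (-1, 2), so layer 4 was active.

yes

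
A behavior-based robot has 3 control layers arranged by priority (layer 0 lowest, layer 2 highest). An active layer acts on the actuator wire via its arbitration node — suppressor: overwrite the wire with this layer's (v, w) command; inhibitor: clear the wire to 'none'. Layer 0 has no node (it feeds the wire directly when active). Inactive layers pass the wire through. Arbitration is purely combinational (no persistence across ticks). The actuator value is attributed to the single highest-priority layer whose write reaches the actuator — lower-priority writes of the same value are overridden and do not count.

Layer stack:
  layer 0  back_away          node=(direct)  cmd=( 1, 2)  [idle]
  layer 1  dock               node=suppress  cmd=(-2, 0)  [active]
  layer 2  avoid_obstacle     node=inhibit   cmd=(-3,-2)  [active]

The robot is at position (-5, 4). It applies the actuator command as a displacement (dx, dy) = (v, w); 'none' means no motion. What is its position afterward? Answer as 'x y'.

-5 4

[0] back_away off; wire := none
[1] dock on (suppress); wire := (-2, 0)
[2] avoid_obstacle on (inhibit); wire := none
output none
position: (-5, 4) + none = (-5, 4)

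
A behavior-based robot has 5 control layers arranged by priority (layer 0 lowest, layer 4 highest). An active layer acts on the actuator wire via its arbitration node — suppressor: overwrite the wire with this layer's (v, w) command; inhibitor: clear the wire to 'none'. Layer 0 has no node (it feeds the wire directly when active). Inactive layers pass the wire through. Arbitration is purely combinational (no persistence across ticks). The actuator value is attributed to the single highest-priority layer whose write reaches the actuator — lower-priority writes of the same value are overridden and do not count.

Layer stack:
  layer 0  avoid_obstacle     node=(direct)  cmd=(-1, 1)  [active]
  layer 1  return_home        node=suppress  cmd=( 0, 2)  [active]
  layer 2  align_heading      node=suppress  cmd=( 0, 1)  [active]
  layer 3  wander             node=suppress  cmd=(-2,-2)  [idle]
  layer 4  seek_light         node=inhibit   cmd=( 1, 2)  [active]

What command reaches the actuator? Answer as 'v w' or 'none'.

none

[0] avoid_obstacle on; wire := (-1, 1)
[1] return_home on (suppress); wire := (0, 2)
[2] align_heading on (suppress); wire := (0, 1)
[3] wander off; pass (0, 1)
[4] seek_light on (inhibit); wire := none
output none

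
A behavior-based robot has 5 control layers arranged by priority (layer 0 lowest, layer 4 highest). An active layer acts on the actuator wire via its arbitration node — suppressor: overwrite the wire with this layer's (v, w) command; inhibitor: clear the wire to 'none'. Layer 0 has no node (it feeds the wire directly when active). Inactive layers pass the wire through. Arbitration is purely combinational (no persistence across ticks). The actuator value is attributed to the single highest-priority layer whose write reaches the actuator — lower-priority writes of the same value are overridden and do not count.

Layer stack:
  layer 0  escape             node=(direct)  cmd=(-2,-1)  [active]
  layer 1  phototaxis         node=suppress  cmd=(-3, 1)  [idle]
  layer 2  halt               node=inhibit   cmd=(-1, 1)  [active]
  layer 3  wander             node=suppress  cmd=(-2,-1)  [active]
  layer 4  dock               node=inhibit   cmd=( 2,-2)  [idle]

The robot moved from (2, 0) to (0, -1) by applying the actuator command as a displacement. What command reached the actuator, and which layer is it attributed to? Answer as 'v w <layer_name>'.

-2 -1 wander

displacement = (0, -1) − (2, 0) = (-2, -1)
L0 escape: active, feeds wire = (-2, -1)
L1 phototaxis: idle → wire stays (-2, -1)
L2 halt: active, inhibitor → wire = none
L3 wander: active, suppressor → wire = (-2, -1)
L4 dock: idle → wire stays (-2, -1)
actuator = (-2, -1) — from layer 3 (wander)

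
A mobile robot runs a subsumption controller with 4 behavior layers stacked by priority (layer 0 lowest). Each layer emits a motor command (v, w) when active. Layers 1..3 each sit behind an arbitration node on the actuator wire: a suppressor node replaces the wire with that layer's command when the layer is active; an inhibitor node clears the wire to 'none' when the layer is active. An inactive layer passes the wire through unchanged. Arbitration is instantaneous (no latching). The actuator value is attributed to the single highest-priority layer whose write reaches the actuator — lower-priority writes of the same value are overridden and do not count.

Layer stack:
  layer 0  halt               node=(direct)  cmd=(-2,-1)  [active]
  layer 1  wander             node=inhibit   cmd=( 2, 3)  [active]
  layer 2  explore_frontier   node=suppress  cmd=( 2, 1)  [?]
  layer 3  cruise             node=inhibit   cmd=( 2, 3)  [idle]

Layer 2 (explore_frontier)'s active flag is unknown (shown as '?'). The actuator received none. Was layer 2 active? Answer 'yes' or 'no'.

no

If layer 2 is active=yes:
  actuator would be (2, 1)
If layer 2 is active=no:
  actuator would be none
Observed none, so layer 2 was idle.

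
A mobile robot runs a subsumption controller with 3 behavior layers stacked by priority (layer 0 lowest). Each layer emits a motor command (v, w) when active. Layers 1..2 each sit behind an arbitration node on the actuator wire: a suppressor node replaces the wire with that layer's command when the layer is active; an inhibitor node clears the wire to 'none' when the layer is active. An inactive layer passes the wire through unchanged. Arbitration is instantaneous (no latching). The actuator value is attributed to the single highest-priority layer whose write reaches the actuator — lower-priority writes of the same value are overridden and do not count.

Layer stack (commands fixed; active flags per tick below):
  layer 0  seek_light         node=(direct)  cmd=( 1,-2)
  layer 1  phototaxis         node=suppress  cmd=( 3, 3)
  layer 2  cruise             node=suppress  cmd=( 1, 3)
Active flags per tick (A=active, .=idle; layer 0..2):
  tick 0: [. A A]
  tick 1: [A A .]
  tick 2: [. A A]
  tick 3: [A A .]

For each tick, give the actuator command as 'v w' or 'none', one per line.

tick 0:
  L0 seek_light: idle → wire = none
  L1 phototaxis: active, suppressor → wire = (3, 3)
  L2 cruise: active, suppressor → wire = (1, 3)
  actuator = (1, 3)
tick 1:
  L0 seek_light: active, feeds wire = (1, -2)
  L1 phototaxis: active, suppressor → wire = (3, 3)
  L2 cruise: idle → wire stays (3, 3)
  actuator = (3, 3)
tick 2:
  L0 seek_light: idle → wire = none
  L1 phototaxis: active, suppressor → wire = (3, 3)
  L2 cruise: active, suppressor → wire = (1, 3)
  actuator = (1, 3)
tick 3:
  L0 seek_light: active, feeds wire = (1, -2)
  L1 phototaxis: active, suppressor → wire = (3, 3)
  L2 cruise: idle → wire stays (3, 3)
  actuator = (3, 3)

1 3
3 3
1 3
3 3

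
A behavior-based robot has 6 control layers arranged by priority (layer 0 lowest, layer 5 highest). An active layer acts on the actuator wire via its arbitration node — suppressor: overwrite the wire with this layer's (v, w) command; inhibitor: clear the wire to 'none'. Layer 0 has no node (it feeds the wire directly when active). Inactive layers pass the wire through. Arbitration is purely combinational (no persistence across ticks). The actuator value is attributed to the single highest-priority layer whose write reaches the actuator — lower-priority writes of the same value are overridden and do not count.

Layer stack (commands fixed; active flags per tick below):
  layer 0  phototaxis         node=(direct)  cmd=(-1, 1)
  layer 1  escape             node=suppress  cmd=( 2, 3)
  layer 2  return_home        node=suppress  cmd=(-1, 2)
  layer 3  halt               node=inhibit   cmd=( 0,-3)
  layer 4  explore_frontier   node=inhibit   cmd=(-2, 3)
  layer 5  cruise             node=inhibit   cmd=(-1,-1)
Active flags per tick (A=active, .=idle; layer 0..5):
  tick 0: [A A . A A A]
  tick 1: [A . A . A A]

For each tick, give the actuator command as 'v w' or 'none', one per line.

tick 0:
  L0 phototaxis: active, feeds wire = (-1, 1)
  L1 escape: active, suppressor → wire = (2, 3)
  L2 return_home: idle → wire stays (2, 3)
  L3 halt: active, inhibitor → wire = none
  L4 explore_frontier: active, inhibitor → wire = none
  L5 cruise: active, inhibitor → wire = none
  actuator = none
tick 1:
  L0 phototaxis: active, feeds wire = (-1, 1)
  L1 escape: idle → wire stays (-1, 1)
  L2 return_home: active, suppressor → wire = (-1, 2)
  L3 halt: idle → wire stays (-1, 2)
  L4 explore_frontier: active, inhibitor → wire = none
  L5 cruise: active, inhibitor → wire = none
  actuator = none

none
none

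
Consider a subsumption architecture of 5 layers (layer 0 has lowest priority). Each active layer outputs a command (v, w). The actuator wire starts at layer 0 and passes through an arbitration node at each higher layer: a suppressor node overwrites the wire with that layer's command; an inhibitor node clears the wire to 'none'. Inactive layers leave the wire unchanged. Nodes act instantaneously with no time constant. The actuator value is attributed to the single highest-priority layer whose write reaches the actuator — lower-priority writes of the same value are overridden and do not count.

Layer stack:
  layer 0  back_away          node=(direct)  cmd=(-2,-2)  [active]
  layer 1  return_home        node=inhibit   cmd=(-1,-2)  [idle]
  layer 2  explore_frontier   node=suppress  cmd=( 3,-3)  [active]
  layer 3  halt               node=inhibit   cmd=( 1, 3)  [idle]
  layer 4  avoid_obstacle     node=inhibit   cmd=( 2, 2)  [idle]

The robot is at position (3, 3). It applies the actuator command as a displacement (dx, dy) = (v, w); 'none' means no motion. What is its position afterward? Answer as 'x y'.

L0 back_away: active, feeds wire = (-2, -2)
L1 return_home: idle → wire stays (-2, -2)
L2 explore_frontier: active, suppressor → wire = (3, -3)
L3 halt: idle → wire stays (3, -3)
L4 avoid_obstacle: idle → wire stays (3, -3)
actuator = (3, -3)
position: (3, 3) + (3, -3) = (6, 0)

6 0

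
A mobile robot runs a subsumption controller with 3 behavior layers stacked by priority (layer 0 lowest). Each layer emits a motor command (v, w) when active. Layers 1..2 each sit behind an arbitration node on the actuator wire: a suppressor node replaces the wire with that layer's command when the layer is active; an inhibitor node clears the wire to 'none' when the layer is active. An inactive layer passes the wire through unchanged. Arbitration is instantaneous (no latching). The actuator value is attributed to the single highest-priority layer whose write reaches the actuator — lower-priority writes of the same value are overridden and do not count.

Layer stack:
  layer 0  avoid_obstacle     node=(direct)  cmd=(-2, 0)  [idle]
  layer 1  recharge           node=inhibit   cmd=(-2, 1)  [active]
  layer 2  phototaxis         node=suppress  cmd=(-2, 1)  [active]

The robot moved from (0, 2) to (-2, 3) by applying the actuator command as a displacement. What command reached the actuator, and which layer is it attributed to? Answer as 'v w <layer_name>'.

displacement = (-2, 3) − (0, 2) = (-2, 1)
L0 avoid_obstacle: idle → wire = none
L1 recharge: active, inhibitor → wire = none
L2 phototaxis: active, suppressor → wire = (-2, 1)
actuator = (-2, 1) — from layer 2 (phototaxis)

-2 1 phototaxis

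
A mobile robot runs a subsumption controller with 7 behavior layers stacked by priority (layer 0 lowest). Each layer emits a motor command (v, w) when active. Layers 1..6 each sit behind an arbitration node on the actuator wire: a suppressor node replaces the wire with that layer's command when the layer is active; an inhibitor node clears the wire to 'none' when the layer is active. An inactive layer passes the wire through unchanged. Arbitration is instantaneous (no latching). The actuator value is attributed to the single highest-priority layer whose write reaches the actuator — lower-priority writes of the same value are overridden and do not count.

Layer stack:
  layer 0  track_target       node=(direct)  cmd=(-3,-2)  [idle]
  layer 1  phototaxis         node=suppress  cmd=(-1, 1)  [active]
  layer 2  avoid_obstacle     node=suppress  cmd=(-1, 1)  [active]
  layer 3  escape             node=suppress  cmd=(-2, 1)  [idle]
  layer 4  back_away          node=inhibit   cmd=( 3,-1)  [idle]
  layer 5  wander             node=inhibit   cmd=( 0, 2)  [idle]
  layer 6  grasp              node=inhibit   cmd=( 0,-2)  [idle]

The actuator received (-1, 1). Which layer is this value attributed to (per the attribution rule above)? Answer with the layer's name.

layer 0 (track_target) idle — none
layer 1 (phototaxis) active — suppresses: (-1, 1)
layer 2 (avoid_obstacle) active — suppresses: (-1, 1)
layer 3 (escape) idle — unchanged: (-1, 1)
layer 4 (back_away) idle — unchanged: (-1, 1)
layer 5 (wander) idle — unchanged: (-1, 1)
layer 6 (grasp) idle — unchanged: (-1, 1)
→ actuator (-1, 1)
last writer: layer 2 = avoid_obstacle

avoid_obstacle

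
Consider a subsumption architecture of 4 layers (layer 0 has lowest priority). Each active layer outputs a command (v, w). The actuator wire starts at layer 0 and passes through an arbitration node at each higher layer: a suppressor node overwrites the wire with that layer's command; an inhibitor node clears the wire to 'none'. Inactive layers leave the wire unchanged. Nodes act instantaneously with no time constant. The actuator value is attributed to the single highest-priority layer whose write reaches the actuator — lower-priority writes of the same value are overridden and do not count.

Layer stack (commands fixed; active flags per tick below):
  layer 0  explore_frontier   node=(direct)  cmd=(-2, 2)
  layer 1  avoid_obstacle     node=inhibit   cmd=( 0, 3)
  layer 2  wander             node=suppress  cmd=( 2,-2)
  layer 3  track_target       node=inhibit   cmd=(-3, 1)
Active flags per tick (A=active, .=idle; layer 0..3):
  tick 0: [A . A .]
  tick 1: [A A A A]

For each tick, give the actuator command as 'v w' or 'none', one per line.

tick 0:
  [0] explore_frontier on; wire := (-2, 2)
  [1] avoid_obstacle off; pass (-2, 2)
  [2] wander on (suppress); wire := (2, -2)
  [3] track_target off; pass (2, -2)
  output (2, -2)
tick 1:
  [0] explore_frontier on; wire := (-2, 2)
  [1] avoid_obstacle on (inhibit); wire := none
  [2] wander on (suppress); wire := (2, -2)
  [3] track_target on (inhibit); wire := none
  output none

2 -2
none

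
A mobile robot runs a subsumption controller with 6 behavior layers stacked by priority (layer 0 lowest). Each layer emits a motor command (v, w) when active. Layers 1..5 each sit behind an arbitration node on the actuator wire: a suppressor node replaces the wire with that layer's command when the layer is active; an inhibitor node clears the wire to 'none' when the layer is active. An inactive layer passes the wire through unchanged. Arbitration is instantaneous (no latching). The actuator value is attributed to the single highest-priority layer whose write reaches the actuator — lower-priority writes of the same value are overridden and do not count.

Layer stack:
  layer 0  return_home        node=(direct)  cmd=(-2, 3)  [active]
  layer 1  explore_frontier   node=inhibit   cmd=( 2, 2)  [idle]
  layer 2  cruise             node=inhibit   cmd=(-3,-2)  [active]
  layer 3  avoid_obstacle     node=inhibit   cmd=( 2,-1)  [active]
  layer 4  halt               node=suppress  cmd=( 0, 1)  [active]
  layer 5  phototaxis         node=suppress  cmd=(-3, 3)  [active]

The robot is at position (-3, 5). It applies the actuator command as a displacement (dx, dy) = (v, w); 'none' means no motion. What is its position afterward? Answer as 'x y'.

-6 8

L0 return_home: active, feeds wire = (-2, 3)
L1 explore_frontier: idle → wire stays (-2, 3)
L2 cruise: active, inhibitor → wire = none
L3 avoid_obstacle: active, inhibitor → wire = none
L4 halt: active, suppressor → wire = (0, 1)
L5 phototaxis: active, suppressor → wire = (-3, 3)
actuator = (-3, 3)
position: (-3, 5) + (-3, 3) = (-6, 8)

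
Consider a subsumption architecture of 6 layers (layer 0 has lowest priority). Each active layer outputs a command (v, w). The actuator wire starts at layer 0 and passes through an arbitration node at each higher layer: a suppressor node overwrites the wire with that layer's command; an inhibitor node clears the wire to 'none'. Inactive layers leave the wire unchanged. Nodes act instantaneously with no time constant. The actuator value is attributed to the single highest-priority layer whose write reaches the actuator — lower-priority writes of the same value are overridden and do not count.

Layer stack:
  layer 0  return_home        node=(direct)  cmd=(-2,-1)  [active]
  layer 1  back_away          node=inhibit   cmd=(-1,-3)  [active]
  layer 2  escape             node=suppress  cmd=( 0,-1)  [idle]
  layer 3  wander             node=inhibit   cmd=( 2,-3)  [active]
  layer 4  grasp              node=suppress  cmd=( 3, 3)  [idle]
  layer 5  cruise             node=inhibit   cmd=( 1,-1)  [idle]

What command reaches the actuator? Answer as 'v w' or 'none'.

[0] return_home on; wire := (-2, -1)
[1] back_away on (inhibit); wire := none
[2] escape off; pass none
[3] wander on (inhibit); wire := none
[4] grasp off; pass none
[5] cruise off; pass none
output none

none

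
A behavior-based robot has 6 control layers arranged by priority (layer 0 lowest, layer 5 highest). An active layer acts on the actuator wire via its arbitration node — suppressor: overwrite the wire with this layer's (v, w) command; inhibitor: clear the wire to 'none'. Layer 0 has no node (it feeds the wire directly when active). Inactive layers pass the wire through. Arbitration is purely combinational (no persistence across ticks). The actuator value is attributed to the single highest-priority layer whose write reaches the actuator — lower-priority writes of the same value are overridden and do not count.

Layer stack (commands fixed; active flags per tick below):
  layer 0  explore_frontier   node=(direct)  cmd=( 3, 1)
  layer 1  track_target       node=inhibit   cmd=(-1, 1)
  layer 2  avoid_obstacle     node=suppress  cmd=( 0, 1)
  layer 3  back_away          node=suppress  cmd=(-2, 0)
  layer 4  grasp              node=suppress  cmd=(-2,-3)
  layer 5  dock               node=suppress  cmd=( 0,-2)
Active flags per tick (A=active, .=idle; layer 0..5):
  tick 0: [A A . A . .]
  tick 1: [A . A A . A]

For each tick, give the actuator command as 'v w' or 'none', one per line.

tick 0:
  layer 0 (explore_frontier) active — direct: (3, 1)
  layer 1 (track_target) active — inhibits: none
  layer 2 (avoid_obstacle) idle — unchanged: none
  layer 3 (back_away) active — suppresses: (-2, 0)
  layer 4 (grasp) idle — unchanged: (-2, 0)
  layer 5 (dock) idle — unchanged: (-2, 0)
  → actuator (-2, 0)
tick 1:
  layer 0 (explore_frontier) active — direct: (3, 1)
  layer 1 (track_target) idle — unchanged: (3, 1)
  layer 2 (avoid_obstacle) active — suppresses: (0, 1)
  layer 3 (back_away) active — suppresses: (-2, 0)
  layer 4 (grasp) idle — unchanged: (-2, 0)
  layer 5 (dock) active — suppresses: (0, -2)
  → actuator (0, -2)

-2 0
0 -2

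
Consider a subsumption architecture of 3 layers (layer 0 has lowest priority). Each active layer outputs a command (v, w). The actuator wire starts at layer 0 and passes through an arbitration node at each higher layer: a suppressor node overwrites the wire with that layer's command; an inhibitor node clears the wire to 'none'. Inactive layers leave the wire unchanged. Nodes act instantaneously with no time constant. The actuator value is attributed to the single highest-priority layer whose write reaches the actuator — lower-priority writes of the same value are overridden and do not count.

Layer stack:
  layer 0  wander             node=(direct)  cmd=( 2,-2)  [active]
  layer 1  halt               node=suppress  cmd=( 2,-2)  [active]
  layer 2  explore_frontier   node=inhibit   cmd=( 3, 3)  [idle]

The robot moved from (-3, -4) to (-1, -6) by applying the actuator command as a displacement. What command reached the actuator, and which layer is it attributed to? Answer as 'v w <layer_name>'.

displacement = (-1, -6) − (-3, -4) = (2, -2)
[0] wander on; wire := (2, -2)
[1] halt on (suppress); wire := (2, -2)
[2] explore_frontier off; pass (2, -2)
output (2, -2) — from layer 1 (halt)

2 -2 halt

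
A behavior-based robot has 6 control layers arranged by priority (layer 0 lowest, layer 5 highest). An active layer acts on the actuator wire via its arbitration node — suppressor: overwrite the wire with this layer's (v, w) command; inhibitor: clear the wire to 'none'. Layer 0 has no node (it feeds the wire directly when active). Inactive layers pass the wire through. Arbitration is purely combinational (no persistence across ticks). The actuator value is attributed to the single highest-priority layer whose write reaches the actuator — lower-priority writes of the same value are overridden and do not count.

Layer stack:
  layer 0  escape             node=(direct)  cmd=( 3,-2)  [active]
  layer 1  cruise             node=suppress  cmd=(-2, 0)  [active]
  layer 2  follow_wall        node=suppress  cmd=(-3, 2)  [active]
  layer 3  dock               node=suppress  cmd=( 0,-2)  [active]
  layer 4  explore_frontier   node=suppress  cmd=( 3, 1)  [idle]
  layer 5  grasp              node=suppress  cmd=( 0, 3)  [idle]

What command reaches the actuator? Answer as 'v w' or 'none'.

L0 escape: active, feeds wire = (3, -2)
L1 cruise: active, suppressor → wire = (-2, 0)
L2 follow_wall: active, suppressor → wire = (-3, 2)
L3 dock: active, suppressor → wire = (0, -2)
L4 explore_frontier: idle → wire stays (0, -2)
L5 grasp: idle → wire stays (0, -2)
actuator = (0, -2)

0 -2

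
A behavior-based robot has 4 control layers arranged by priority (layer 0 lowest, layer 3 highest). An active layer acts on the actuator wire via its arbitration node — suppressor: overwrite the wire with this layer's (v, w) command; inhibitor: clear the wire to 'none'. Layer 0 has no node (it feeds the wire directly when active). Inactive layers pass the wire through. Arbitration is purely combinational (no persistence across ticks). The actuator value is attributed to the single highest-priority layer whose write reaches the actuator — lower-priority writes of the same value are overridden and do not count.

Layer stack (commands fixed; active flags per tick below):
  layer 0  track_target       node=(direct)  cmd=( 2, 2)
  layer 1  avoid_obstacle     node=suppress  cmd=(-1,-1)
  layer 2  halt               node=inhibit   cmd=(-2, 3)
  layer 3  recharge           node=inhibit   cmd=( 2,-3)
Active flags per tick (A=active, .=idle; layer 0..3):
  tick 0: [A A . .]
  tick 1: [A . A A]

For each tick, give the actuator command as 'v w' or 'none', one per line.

-1 -1
none

tick 0:
  layer 0 (track_target) active — direct: (2, 2)
  layer 1 (avoid_obstacle) active — suppresses: (-1, -1)
  layer 2 (halt) idle — unchanged: (-1, -1)
  layer 3 (recharge) idle — unchanged: (-1, -1)
  → actuator (-1, -1)
tick 1:
  layer 0 (track_target) active — direct: (2, 2)
  layer 1 (avoid_obstacle) idle — unchanged: (2, 2)
  layer 2 (halt) active — inhibits: none
  layer 3 (recharge) active — inhibits: none
  → actuator none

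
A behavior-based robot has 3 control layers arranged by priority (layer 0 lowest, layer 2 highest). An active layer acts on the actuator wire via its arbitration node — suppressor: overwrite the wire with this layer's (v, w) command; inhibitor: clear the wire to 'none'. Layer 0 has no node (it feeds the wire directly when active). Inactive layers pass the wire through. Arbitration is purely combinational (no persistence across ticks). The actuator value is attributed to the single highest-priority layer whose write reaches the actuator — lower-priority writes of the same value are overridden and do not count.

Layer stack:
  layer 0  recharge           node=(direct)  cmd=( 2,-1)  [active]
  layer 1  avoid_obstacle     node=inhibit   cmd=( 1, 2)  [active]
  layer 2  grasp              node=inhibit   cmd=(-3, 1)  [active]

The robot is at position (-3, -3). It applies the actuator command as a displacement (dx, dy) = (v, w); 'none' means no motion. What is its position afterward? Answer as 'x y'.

-3 -3

layer 0 (recharge) active — direct: (2, -1)
layer 1 (avoid_obstacle) active — inhibits: none
layer 2 (grasp) active — inhibits: none
→ actuator none
position: (-3, -3) + none = (-3, -3)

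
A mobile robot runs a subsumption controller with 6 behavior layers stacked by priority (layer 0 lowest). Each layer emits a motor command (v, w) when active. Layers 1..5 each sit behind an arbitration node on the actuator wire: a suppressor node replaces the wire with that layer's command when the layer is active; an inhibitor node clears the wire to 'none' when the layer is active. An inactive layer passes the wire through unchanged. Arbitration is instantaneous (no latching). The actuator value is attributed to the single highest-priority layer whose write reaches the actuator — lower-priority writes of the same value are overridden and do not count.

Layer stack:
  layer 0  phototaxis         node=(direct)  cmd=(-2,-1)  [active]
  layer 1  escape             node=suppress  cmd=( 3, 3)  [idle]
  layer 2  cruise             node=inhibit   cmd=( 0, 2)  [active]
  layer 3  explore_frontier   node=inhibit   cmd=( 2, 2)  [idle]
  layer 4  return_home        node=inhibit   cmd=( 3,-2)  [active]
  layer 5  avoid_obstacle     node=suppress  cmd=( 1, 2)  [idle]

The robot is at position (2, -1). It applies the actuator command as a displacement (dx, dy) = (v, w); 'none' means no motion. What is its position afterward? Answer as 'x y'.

layer 0 (phototaxis) active — direct: (-2, -1)
layer 1 (escape) idle — unchanged: (-2, -1)
layer 2 (cruise) active — inhibits: none
layer 3 (explore_frontier) idle — unchanged: none
layer 4 (return_home) active — inhibits: none
layer 5 (avoid_obstacle) idle — unchanged: none
→ actuator none
position: (2, -1) + none = (2, -1)

2 -1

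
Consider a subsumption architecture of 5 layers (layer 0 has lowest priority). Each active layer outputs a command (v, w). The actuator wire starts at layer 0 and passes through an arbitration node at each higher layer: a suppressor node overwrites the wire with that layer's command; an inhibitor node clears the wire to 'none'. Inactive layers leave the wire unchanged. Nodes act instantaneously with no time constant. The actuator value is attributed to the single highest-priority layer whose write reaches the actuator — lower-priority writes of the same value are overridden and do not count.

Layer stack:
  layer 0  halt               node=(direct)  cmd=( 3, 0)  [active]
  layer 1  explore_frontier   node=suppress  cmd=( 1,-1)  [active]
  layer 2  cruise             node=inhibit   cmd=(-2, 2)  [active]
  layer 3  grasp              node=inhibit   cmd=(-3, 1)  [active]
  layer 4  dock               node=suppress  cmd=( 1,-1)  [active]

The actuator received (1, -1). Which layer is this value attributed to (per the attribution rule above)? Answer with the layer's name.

dock

L0 halt: active, feeds wire = (3, 0)
L1 explore_frontier: active, suppressor → wire = (1, -1)
L2 cruise: active, inhibitor → wire = none
L3 grasp: active, inhibitor → wire = none
L4 dock: active, suppressor → wire = (1, -1)
actuator = (1, -1)
last writer: layer 4 = dock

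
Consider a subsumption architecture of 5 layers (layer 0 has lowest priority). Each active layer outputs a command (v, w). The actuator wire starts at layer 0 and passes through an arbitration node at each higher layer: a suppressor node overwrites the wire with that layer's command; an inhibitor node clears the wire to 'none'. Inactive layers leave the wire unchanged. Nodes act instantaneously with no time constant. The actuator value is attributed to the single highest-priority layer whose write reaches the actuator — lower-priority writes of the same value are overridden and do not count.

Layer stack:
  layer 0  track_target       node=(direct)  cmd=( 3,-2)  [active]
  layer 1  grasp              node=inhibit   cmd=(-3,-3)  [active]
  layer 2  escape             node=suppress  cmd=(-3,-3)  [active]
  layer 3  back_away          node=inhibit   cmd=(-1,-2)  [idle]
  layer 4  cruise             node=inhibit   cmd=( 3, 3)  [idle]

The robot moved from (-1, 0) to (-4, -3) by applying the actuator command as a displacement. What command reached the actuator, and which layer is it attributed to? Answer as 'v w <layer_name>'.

displacement = (-4, -3) − (-1, 0) = (-3, -3)
L0 track_target: active, feeds wire = (3, -2)
L1 grasp: active, inhibitor → wire = none
L2 escape: active, suppressor → wire = (-3, -3)
L3 back_away: idle → wire stays (-3, -3)
L4 cruise: idle → wire stays (-3, -3)
actuator = (-3, -3) — from layer 2 (escape)

-3 -3 escape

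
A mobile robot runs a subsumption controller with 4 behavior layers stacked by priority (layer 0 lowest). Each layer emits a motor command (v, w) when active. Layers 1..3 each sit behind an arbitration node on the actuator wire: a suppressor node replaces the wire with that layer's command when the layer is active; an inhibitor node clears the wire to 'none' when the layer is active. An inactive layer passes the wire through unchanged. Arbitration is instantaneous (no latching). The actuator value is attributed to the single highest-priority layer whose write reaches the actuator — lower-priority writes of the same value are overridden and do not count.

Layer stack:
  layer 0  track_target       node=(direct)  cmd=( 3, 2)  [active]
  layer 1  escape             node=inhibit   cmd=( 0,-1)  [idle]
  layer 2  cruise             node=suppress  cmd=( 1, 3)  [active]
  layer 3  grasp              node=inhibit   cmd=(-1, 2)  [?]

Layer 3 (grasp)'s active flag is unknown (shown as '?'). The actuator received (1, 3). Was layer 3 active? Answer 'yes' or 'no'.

no

If layer 3 is active=yes:
  actuator would be none
If layer 3 is active=no:
  actuator would be (1, 3)
Observed (1, 3), so layer 3 was idle.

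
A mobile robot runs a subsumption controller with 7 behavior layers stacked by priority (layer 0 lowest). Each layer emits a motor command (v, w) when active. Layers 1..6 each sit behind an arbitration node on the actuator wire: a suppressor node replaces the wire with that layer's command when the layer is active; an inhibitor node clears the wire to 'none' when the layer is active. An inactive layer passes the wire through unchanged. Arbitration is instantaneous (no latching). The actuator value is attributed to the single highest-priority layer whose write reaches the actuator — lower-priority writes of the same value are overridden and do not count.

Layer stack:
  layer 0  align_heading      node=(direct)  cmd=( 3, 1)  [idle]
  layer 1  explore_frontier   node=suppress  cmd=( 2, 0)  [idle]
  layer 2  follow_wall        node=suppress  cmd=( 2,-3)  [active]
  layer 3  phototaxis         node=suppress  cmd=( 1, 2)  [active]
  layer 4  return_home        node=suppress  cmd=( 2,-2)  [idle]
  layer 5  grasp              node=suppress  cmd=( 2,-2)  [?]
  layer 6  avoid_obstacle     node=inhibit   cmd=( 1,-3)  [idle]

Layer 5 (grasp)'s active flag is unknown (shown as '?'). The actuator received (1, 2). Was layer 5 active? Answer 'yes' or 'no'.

no

If layer 5 is active=yes:
  actuator would be (2, -2)
If layer 5 is active=no:
  actuator would be (1, 2)
Observed (1, 2), so layer 5 was idle.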